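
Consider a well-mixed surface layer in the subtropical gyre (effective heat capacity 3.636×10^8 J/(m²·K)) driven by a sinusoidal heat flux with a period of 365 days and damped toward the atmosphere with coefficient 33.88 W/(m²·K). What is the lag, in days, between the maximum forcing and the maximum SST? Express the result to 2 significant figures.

66 days

Areal heat capacity C = 3.636×10^8 J/(m²·K) (given).
ω = 2π / 3.15×10^7 s = 1.99×10^-7 s⁻¹.
Phase lag φ = arctan(Cω/λ) = arctan(72.4/33.88) = 1.13 rad.
Time lag = φ / ω = 1.13 / 1.99×10^-7 = 5.69×10^6 s = 65.8 days.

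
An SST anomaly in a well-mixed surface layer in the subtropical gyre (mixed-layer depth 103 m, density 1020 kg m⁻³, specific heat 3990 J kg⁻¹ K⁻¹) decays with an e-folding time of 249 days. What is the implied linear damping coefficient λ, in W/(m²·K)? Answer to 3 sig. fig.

19.5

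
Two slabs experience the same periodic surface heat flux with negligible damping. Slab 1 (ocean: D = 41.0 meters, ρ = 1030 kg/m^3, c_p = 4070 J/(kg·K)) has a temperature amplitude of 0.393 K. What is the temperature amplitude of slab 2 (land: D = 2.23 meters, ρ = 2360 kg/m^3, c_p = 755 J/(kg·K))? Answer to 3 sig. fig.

C_ocean = 1.72×10^8 J/(m²·K); C_land = 3.97×10^6 J/(m²·K).
A ∝ 1/C ⇒ A_land = A_ocean × C_ocean/C_land = 0.393 × 43.3 = 17.0 K.

17.0 K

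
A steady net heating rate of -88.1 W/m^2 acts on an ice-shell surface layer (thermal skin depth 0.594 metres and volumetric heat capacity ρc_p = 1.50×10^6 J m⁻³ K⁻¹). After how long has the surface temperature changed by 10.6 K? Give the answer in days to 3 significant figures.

Areal heat capacity C = ρc_p × D = 1.50×10^6 × 0.594 = 8.91×10^5 J/(m^2 K).
Time required: Δt = C ΔT / F = 8.91×10^5 × -10.6 / -88.1 = 1.07×10^5 s.
In days: 1.07×10^5 s / (86400 s/day) = 1.24 days.

1.24 days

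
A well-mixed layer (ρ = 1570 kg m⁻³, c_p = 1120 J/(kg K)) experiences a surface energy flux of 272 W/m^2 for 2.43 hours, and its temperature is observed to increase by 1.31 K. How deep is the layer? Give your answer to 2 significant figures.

1.0 m

Heat input Q = F Δt = 272 × 8750 s = 2.38×10^6 J/m².
Required areal heat capacity C = Q / ΔT = 1.82×10^6 J/(m²·K).
Depth D = C / (ρ c_p) = 1.82×10^6 / (1570 × 1120) = 1.03 m.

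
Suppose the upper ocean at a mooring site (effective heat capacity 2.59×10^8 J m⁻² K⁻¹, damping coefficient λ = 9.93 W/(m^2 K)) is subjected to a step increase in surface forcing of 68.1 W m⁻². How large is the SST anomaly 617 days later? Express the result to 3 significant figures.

Areal heat capacity C = 2.59×10^8 J m⁻² K⁻¹ (given).
τ = C / λ = 2.59×10^8 / 9.93 = 2.61×10^7 s.
Equilibrium anomaly ΔT_eq = F / λ = 68.1 / 9.93 = 6.86 K.
t = 617 days = 5.33×10^7 s, so t/τ = 2.04.
ΔT(t) = ΔT_eq (1 − e^(−t/τ)) = 6.86 × (1 − e^−2.04) = 5.97 K.

5.97 K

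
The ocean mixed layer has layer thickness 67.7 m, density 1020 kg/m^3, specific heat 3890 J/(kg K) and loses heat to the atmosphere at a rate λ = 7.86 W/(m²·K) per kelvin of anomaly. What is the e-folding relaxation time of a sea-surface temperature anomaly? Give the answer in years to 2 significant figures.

1.1 years

Areal heat capacity C = ρ c_p D = 1020 × 3890 × 67.7 = 2.69×10^8 J/(m^2 K).
Relaxation time τ = C / λ = 2.69×10^8 / 7.86 = 3.42×10^7 s.
In years: 3.42×10^7 s / (3.156×10^7 s/year) = 1.08 years.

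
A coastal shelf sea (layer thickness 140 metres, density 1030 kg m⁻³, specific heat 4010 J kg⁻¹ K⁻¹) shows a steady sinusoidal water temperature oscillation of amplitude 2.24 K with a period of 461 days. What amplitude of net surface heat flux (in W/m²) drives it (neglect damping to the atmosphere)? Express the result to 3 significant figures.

Areal heat capacity C = ρ c_p D = 1030 × 4010 × 140 = 5.78×10^8 J/(m²·K).
ω = 2π / 3.98×10^7 s = 1.58×10^-7 s⁻¹.
Cω = 5.78×10^8 × 1.58×10^-7 = 91.2 W/(m²·K).
F₀ = A × Cω = 2.24 × 91.2 = 204 W/m².

204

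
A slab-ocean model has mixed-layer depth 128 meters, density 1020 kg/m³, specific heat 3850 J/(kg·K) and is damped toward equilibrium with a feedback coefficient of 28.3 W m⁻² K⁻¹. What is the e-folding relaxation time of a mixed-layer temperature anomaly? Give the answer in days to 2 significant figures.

210 days

Areal heat capacity C = ρ c_p D = 1020 × 3850 × 128 = 5.03×10^8 J/(m^2 K).
Relaxation time τ = C / λ = 5.03×10^8 / 28.3 = 1.78×10^7 s.
In days: 1.78×10^7 s / (86400 s/day) = 206 days.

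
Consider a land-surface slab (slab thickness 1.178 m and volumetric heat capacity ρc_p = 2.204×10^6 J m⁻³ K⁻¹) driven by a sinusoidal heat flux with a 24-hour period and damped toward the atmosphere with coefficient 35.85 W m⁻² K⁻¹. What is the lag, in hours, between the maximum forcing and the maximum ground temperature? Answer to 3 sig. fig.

Areal heat capacity C = ρc_p × D = 2.204×10^6 × 1.178 = 2.60×10^6 J/(m²·K).
ω = 2π / 86400 s = 7.27×10^-5 s⁻¹.
Phase lag φ = arctan(Cω/λ) = arctan(189/35.85) = 1.38 rad.
Time lag = φ / ω = 1.38 / 7.27×10^-5 = 19000 s = 5.28 hours.

5.28 hours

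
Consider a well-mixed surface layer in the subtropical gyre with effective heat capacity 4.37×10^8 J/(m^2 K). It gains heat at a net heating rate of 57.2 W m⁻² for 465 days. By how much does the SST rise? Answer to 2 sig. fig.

Areal heat capacity C = 4.37×10^8 J/(m^2 K) (given).
Net heat input Q = F Δt = 57.2 × (465 days × 86400 s/day) = 2.30×10^9 J/m².
ΔT = Q / C = 2.30×10^9 / 4.37×10^8 = 5.26 K.

5.3 K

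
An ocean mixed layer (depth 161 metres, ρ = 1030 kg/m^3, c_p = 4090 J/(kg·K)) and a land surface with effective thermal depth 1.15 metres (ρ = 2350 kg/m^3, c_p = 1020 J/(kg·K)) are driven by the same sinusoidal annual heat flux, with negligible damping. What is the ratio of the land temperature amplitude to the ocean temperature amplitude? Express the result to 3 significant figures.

C_ocean = 1030 × 4090 × 161 = 6.78×10^8 J/(m²·K).
C_land = 2350 × 1020 × 1.15 = 2.76×10^6 J/(m²·K).
Undamped amplitude ∝ 1/C, so A_land/A_ocean = C_ocean/C_land = 246.

246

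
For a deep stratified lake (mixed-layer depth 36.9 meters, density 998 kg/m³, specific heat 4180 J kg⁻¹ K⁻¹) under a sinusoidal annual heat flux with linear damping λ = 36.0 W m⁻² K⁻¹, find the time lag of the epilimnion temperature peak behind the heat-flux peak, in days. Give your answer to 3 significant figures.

41.0 days

Areal heat capacity C = ρ c_p D = 998 × 4180 × 36.9 = 1.54×10^8 J/(m²·K).
ω = 2π / 3.15×10^7 s = 1.99×10^-7 s⁻¹.
Phase lag φ = arctan(Cω/λ) = arctan(30.7/36.0) = 0.706 rad.
Time lag = φ / ω = 0.706 / 1.99×10^-7 = 3.54×10^6 s = 41.0 days.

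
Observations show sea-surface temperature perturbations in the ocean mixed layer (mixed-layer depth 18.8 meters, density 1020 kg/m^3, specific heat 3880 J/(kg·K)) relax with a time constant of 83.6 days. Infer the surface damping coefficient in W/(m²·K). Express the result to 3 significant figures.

10.3

Areal heat capacity C = ρ c_p D = 1020 × 3880 × 18.8 = 7.44×10^7 J/(m²·K).
τ = 83.6 days = 7.22×10^6 s.
λ = C / τ = 7.44×10^7 / 7.22×10^6 = 10.3 W/(m²·K).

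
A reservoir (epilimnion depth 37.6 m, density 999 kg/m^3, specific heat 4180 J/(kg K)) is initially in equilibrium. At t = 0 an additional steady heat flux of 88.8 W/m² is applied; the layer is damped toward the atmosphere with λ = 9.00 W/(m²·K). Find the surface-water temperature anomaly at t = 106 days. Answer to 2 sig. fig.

4.0 K

Areal heat capacity C = ρ c_p D = 999 × 4180 × 37.6 = 1.57×10^8 J m⁻² K⁻¹.
τ = C / λ = 1.57×10^8 / 9.00 = 1.74×10^7 s.
Equilibrium anomaly ΔT_eq = F / λ = 88.8 / 9.00 = 9.87 K.
t = 106 days = 9.16×10^6 s, so t/τ = 0.525.
ΔT(t) = ΔT_eq (1 − e^(−t/τ)) = 9.87 × (1 − e^−0.525) = 4.03 K.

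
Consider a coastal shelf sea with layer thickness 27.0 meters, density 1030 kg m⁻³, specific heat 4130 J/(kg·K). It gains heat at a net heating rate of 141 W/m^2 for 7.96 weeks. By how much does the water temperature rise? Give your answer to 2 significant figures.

5.9 K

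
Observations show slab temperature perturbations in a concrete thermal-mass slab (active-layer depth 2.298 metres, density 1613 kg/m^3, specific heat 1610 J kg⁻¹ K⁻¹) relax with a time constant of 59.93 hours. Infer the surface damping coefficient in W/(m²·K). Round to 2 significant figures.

Areal heat capacity C = ρ c_p D = 1613 × 1610 × 2.298 = 5.97×10^6 J/(m²·K).
τ = 59.93 hours = 2.16×10^5 s.
λ = C / τ = 5.97×10^6 / 2.16×10^5 = 27.7 W/(m²·K).

28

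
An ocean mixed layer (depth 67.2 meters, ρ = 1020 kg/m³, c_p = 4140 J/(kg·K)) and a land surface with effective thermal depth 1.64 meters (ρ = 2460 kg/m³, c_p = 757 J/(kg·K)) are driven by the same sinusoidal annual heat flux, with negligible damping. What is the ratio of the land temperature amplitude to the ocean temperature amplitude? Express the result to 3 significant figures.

C_ocean = 1020 × 4140 × 67.2 = 2.84×10^8 J/(m²·K).
C_land = 2460 × 757 × 1.64 = 3.05×10^6 J/(m²·K).
Undamped amplitude ∝ 1/C, so A_land/A_ocean = C_ocean/C_land = 92.9.

92.9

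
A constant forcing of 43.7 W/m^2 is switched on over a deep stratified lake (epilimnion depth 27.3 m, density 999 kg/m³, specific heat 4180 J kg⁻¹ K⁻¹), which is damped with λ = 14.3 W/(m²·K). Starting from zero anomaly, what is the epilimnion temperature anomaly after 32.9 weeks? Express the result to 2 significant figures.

Areal heat capacity C = ρ c_p D = 999 × 4180 × 27.3 = 1.14×10^8 J/(m²·K).
τ = C / λ = 1.14×10^8 / 14.3 = 7.97×10^6 s.
Equilibrium anomaly ΔT_eq = F / λ = 43.7 / 14.3 = 3.06 K.
t = 32.9 weeks = 1.99×10^7 s, so t/τ = 2.50.
ΔT(t) = ΔT_eq (1 − e^(−t/τ)) = 3.06 × (1 − e^−2.50) = 2.80 K.

2.8 K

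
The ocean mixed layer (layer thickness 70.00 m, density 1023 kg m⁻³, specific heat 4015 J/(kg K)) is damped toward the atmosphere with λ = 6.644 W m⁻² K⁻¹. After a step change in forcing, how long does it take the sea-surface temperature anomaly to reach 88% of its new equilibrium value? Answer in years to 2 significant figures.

Areal heat capacity C = ρ c_p D = 1023 × 4015 × 70.00 = 2.88×10^8 J/(m²·K).
τ = C / λ = 2.88×10^8 / 6.644 = 4.33×10^7 s.
Fraction reached: 1 − e^(−t/τ) = 0.88 ⇒ t = −τ ln(1 − 0.88) = τ × 2.12.
t = 9.18×10^7 s = 2.91 years.

2.9 years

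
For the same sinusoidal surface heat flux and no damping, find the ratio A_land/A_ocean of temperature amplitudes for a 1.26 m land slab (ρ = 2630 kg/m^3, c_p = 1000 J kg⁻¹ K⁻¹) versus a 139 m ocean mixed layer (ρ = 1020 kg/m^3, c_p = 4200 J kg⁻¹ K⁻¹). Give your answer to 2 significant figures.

C_ocean = 1020 × 4200 × 139 = 5.95×10^8 J/(m²·K).
C_land = 2630 × 1000 × 1.26 = 3.31×10^6 J/(m²·K).
Undamped amplitude ∝ 1/C, so A_land/A_ocean = C_ocean/C_land = 180.

180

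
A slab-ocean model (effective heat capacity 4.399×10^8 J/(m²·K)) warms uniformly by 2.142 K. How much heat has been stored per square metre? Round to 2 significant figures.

Areal heat capacity C = 4.399×10^8 J/(m²·K) (given).
ΔQ = C ΔT = 4.40×10^8 × 2.142 = 9.42×10^8 J/m².

9.4×10^8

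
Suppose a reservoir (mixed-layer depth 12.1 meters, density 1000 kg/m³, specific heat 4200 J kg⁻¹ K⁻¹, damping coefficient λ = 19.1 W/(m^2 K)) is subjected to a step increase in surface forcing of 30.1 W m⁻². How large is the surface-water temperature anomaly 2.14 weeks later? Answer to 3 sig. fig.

Areal heat capacity C = ρ c_p D = 1000 × 4200 × 12.1 = 5.08×10^7 J m⁻² K⁻¹.
τ = C / λ = 5.08×10^7 / 19.1 = 2.66×10^6 s.
Equilibrium anomaly ΔT_eq = F / λ = 30.1 / 19.1 = 1.58 K.
t = 2.14 weeks = 1.29×10^6 s, so t/τ = 0.486.
ΔT(t) = ΔT_eq (1 − e^(−t/τ)) = 1.58 × (1 − e^−0.486) = 0.607 K.

0.607 K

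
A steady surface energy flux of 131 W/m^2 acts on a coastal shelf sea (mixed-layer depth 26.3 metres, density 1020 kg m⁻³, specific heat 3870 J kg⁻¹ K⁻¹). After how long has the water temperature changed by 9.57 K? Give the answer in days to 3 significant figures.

87.8 days

Areal heat capacity C = ρ c_p D = 1020 × 3870 × 26.3 = 1.04×10^8 J m⁻² K⁻¹.
Time required: Δt = C ΔT / F = 1.04×10^8 × 9.57 / 131 = 7.58×10^6 s.
In days: 7.58×10^6 s / (86400 s/day) = 87.8 days.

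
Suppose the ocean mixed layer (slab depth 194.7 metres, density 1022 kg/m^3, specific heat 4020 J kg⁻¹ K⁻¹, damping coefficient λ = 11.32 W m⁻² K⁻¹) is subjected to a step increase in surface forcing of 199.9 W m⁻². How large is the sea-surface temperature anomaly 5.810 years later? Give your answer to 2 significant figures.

16 K

Areal heat capacity C = ρ c_p D = 1022 × 4020 × 194.7 = 8.00×10^8 J m⁻² K⁻¹.
τ = C / λ = 8.00×10^8 / 11.32 = 7.07×10^7 s.
Equilibrium anomaly ΔT_eq = F / λ = 199.9 / 11.32 = 17.7 K.
t = 5.810 years = 1.83×10^8 s, so t/τ = 2.59.
ΔT(t) = ΔT_eq (1 − e^(−t/τ)) = 17.7 × (1 − e^−2.59) = 16.3 K.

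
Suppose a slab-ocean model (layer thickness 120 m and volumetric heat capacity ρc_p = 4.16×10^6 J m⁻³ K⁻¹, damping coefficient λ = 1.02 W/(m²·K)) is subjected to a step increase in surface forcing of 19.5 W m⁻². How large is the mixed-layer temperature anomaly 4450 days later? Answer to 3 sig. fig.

Areal heat capacity C = ρc_p × D = 4.16×10^6 × 120 = 4.99×10^8 J m⁻² K⁻¹.
τ = C / λ = 4.99×10^8 / 1.02 = 4.89×10^8 s.
Equilibrium anomaly ΔT_eq = F / λ = 19.5 / 1.02 = 19.1 K.
t = 4450 days = 3.84×10^8 s, so t/τ = 0.786.
ΔT(t) = ΔT_eq (1 − e^(−t/τ)) = 19.1 × (1 − e^−0.786) = 10.4 K.

10.4 K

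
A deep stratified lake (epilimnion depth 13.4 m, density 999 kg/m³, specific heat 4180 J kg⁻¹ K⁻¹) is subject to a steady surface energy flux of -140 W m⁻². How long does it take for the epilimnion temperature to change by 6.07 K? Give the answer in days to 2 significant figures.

28 days

Areal heat capacity C = ρ c_p D = 999 × 4180 × 13.4 = 5.60×10^7 J m⁻² K⁻¹.
Time required: Δt = C ΔT / F = 5.60×10^7 × -6.07 / -140 = 2.43×10^6 s.
In days: 2.43×10^6 s / (86400 s/day) = 28.1 days.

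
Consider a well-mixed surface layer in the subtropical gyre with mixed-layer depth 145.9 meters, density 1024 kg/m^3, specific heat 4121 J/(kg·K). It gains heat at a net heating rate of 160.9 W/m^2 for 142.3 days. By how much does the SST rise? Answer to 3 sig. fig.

Areal heat capacity C = ρ c_p D = 1024 × 4121 × 145.9 = 6.16×10^8 J/(m^2 K).
Net heat input Q = F Δt = 160.9 × (142.3 days × 86400 s/day) = 1.98×10^9 J/m².
ΔT = Q / C = 1.98×10^9 / 6.16×10^8 = 3.21 K.

3.21 K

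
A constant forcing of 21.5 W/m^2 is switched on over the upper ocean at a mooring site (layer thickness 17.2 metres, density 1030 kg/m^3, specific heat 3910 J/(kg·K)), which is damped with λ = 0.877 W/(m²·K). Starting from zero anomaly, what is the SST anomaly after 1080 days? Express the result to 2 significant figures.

Areal heat capacity C = ρ c_p D = 1030 × 3910 × 17.2 = 6.93×10^7 J/(m^2 K).
τ = C / λ = 6.93×10^7 / 0.877 = 7.90×10^7 s.
Equilibrium anomaly ΔT_eq = F / λ = 21.5 / 0.877 = 24.5 K.
t = 1080 days = 9.33×10^7 s, so t/τ = 1.18.
ΔT(t) = ΔT_eq (1 − e^(−t/τ)) = 24.5 × (1 − e^−1.18) = 17.0 K.

17 K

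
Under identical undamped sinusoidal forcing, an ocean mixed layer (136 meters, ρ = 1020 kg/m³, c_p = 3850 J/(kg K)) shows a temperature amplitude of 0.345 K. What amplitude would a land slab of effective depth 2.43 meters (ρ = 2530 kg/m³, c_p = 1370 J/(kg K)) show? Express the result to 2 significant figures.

22 K

C_ocean = 5.34×10^8 J/(m²·K); C_land = 8.42×10^6 J/(m²·K).
A ∝ 1/C ⇒ A_land = A_ocean × C_ocean/C_land = 0.345 × 63.4 = 21.9 K.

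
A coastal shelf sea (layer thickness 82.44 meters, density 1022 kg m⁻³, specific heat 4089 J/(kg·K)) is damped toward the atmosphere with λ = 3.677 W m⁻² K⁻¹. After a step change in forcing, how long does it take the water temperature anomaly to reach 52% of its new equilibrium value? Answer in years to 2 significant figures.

2.2 years

Areal heat capacity C = ρ c_p D = 1022 × 4089 × 82.44 = 3.45×10^8 J/(m²·K).
τ = C / λ = 3.45×10^8 / 3.677 = 9.37×10^7 s.
Fraction reached: 1 − e^(−t/τ) = 0.52 ⇒ t = −τ ln(1 − 0.52) = τ × 0.734.
t = 6.88×10^7 s = 2.18 years.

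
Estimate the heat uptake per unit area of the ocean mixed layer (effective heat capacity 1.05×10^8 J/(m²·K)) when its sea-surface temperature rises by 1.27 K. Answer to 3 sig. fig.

Areal heat capacity C = 1.05×10^8 J/(m²·K) (given).
ΔQ = C ΔT = 1.05×10^8 × 1.27 = 1.33×10^8 J/m².

1.33×10^8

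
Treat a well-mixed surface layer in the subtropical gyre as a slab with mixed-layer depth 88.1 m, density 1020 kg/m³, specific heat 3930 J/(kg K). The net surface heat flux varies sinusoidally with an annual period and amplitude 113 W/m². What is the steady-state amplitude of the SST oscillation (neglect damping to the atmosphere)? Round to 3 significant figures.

1.61 K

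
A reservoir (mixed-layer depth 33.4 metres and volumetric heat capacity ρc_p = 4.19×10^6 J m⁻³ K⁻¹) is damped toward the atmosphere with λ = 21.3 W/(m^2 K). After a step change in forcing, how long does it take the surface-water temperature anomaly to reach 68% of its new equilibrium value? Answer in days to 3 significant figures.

Areal heat capacity C = ρc_p × D = 4.19×10^6 × 33.4 = 1.40×10^8 J/(m^2 K).
τ = C / λ = 1.40×10^8 / 21.3 = 6.57×10^6 s.
Fraction reached: 1 − e^(−t/τ) = 0.68 ⇒ t = −τ ln(1 − 0.68) = τ × 1.14.
t = 7.49×10^6 s = 86.6 days.

86.6 days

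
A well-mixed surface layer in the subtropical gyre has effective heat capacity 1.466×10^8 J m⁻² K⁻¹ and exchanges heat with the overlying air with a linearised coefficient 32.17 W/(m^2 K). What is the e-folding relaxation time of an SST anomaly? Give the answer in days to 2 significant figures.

53 days

Areal heat capacity C = 1.466×10^8 J m⁻² K⁻¹ (given).
Relaxation time τ = C / λ = 1.47×10^8 / 32.17 = 4.56×10^6 s.
In days: 4.56×10^6 s / (86400 s/day) = 52.7 days.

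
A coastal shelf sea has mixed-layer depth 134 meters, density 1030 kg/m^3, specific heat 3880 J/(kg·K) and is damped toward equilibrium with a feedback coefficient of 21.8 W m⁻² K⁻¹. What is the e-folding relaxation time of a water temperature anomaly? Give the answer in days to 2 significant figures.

280 days

Areal heat capacity C = ρ c_p D = 1030 × 3880 × 134 = 5.36×10^8 J/(m^2 K).
Relaxation time τ = C / λ = 5.36×10^8 / 21.8 = 2.46×10^7 s.
In days: 2.46×10^7 s / (86400 s/day) = 284 days.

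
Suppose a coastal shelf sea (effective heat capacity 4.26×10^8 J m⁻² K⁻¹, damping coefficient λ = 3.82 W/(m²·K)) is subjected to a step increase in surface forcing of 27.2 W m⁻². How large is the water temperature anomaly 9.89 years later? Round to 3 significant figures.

Areal heat capacity C = 4.26×10^8 J m⁻² K⁻¹ (given).
τ = C / λ = 4.26×10^8 / 3.82 = 1.12×10^8 s.
Equilibrium anomaly ΔT_eq = F / λ = 27.2 / 3.82 = 7.12 K.
t = 9.89 years = 3.12×10^8 s, so t/τ = 2.80.
ΔT(t) = ΔT_eq (1 − e^(−t/τ)) = 7.12 × (1 − e^−2.80) = 6.69 K.

6.69 K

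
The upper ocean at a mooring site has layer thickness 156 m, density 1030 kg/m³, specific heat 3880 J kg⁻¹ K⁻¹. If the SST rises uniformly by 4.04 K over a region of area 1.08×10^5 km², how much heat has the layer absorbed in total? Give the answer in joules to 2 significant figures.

2.7×10^20 J

Areal heat capacity C = ρ c_p D = 1030 × 3880 × 156 = 6.23×10^8 J/(m^2 K).
Heat per unit area: q = C ΔT = 6.23×10^8 × 4.04 = 2.52×10^9 J/m².
Total heat: Q = q × A = 2.52×10^9 × (1.08×10^5 × 10⁶ m²) = 2.72×10^20 J.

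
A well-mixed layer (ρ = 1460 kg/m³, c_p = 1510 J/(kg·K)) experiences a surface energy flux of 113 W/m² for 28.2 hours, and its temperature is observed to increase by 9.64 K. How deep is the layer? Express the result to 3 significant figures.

Heat input Q = F Δt = 113 × 1.02×10^5 s = 1.15×10^7 J/m².
Required areal heat capacity C = Q / ΔT = 1.19×10^6 J/(m²·K).
Depth D = C / (ρ c_p) = 1.19×10^6 / (1460 × 1510) = 0.540 m.

0.540 m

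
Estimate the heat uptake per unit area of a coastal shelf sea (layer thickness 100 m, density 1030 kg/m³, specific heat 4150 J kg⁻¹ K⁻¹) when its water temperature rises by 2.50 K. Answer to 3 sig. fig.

Areal heat capacity C = ρ c_p D = 1030 × 4150 × 100 = 4.27×10^8 J m⁻² K⁻¹.
ΔQ = C ΔT = 4.27×10^8 × 2.50 = 1.07×10^9 J/m².

1.07×10^9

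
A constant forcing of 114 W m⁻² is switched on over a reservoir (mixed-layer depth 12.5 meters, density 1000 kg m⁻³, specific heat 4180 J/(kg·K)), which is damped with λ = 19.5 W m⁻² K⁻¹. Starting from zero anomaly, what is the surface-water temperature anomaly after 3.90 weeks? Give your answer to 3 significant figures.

Areal heat capacity C = ρ c_p D = 1000 × 4180 × 12.5 = 5.22×10^7 J/(m²·K).
τ = C / λ = 5.22×10^7 / 19.5 = 2.68×10^6 s.
Equilibrium anomaly ΔT_eq = F / λ = 114 / 19.5 = 5.85 K.
t = 3.90 weeks = 2.36×10^6 s, so t/τ = 0.880.
ΔT(t) = ΔT_eq (1 − e^(−t/τ)) = 5.85 × (1 − e^−0.880) = 3.42 K.

3.42 K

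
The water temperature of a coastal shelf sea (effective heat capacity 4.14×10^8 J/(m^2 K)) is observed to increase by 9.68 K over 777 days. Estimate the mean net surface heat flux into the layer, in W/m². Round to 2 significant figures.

60

Areal heat capacity C = 4.14×10^8 J/(m^2 K) (given).
Required heat per unit area: Q = C ΔT = 4.14×10^8 × 9.68 = 4.01×10^9 J/m².
Flux F = Q / Δt = 4.01×10^9 / 6.71×10^7 s = 59.7 W/m².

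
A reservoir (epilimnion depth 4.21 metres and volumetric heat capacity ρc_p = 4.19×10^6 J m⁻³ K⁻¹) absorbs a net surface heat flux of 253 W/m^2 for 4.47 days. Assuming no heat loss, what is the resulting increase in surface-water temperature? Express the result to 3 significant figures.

5.54 K

Areal heat capacity C = ρc_p × D = 4.19×10^6 × 4.21 = 1.76×10^7 J/(m^2 K).
Net heat input Q = F Δt = 253 × (4.47 days × 86400 s/day) = 9.77×10^7 J/m².
ΔT = Q / C = 9.77×10^7 / 1.76×10^7 = 5.54 K.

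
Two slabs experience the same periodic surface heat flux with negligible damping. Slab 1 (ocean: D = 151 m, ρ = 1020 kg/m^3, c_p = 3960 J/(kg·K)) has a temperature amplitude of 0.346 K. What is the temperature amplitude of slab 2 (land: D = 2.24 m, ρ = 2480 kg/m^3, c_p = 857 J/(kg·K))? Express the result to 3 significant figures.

44.3 K

C_ocean = 6.10×10^8 J/(m²·K); C_land = 4.76×10^6 J/(m²·K).
A ∝ 1/C ⇒ A_land = A_ocean × C_ocean/C_land = 0.346 × 128 = 44.3 K.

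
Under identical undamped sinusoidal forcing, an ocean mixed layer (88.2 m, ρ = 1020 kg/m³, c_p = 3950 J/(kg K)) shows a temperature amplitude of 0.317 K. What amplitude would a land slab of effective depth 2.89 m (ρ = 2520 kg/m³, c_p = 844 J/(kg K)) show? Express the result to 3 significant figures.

18.3 K

C_ocean = 3.55×10^8 J/(m²·K); C_land = 6.15×10^6 J/(m²·K).
A ∝ 1/C ⇒ A_land = A_ocean × C_ocean/C_land = 0.317 × 57.8 = 18.3 K.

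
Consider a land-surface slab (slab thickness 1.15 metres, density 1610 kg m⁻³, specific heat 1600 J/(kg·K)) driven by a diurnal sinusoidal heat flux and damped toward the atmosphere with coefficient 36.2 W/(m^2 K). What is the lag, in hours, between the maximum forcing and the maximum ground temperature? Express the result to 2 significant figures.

5.4 hours

Areal heat capacity C = ρ c_p D = 1610 × 1600 × 1.15 = 2.96×10^6 J/(m²·K).
ω = 2π / 86400 s = 7.27×10^-5 s⁻¹.
Phase lag φ = arctan(Cω/λ) = arctan(215/36.2) = 1.40 rad.
Time lag = φ / ω = 1.40 / 7.27×10^-5 = 19300 s = 5.36 hours.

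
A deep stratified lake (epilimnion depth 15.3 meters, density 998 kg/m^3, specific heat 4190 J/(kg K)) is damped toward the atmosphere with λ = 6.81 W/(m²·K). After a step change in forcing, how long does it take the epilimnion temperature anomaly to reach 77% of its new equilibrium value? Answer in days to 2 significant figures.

Areal heat capacity C = ρ c_p D = 998 × 4190 × 15.3 = 6.40×10^7 J/(m^2 K).
τ = C / λ = 6.40×10^7 / 6.81 = 9.39×10^6 s.
Fraction reached: 1 − e^(−t/τ) = 0.77 ⇒ t = −τ ln(1 − 0.77) = τ × 1.47.
t = 1.38×10^7 s = 160 days.

160 days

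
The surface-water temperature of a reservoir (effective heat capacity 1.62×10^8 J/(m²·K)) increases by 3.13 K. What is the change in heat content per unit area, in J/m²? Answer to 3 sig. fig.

Areal heat capacity C = 1.62×10^8 J/(m²·K) (given).
ΔQ = C ΔT = 1.62×10^8 × 3.13 = 5.07×10^8 J/m².

5.07×10^8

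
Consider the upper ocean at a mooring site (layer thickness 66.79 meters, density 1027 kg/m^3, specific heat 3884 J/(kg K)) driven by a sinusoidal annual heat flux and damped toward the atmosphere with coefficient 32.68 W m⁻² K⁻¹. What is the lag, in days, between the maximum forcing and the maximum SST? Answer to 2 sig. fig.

Areal heat capacity C = ρ c_p D = 1027 × 3884 × 66.79 = 2.66×10^8 J/(m²·K).
ω = 2π / 3.15×10^7 s = 1.99×10^-7 s⁻¹.
Phase lag φ = arctan(Cω/λ) = arctan(53.1/32.68) = 1.02 rad.
Time lag = φ / ω = 1.02 / 1.99×10^-7 = 5.11×10^6 s = 59.2 days.

59 days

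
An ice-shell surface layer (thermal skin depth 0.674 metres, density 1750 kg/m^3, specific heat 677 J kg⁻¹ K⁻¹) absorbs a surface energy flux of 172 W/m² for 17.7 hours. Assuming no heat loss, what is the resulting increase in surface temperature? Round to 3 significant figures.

Areal heat capacity C = ρ c_p D = 1750 × 677 × 0.674 = 7.99×10^5 J/(m^2 K).
Net heat input Q = F Δt = 172 × (17.7 hours × 3600 s/hour) = 1.10×10^7 J/m².
ΔT = Q / C = 1.10×10^7 / 7.99×10^5 = 13.7 K.

13.7 K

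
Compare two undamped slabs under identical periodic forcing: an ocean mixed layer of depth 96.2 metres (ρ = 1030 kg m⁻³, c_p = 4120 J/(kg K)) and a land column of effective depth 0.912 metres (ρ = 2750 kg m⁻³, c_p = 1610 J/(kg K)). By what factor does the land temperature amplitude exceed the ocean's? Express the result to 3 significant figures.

101

C_ocean = 1030 × 4120 × 96.2 = 4.08×10^8 J/(m²·K).
C_land = 2750 × 1610 × 0.912 = 4.04×10^6 J/(m²·K).
Undamped amplitude ∝ 1/C, so A_land/A_ocean = C_ocean/C_land = 101.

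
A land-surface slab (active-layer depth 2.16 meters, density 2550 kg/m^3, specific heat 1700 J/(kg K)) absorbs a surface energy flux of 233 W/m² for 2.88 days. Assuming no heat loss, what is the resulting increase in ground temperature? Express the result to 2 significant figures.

6.2 K

Areal heat capacity C = ρ c_p D = 2550 × 1700 × 2.16 = 9.36×10^6 J/(m²·K).
Net heat input Q = F Δt = 233 × (2.88 days × 86400 s/day) = 5.80×10^7 J/m².
ΔT = Q / C = 5.80×10^7 / 9.36×10^6 = 6.19 K.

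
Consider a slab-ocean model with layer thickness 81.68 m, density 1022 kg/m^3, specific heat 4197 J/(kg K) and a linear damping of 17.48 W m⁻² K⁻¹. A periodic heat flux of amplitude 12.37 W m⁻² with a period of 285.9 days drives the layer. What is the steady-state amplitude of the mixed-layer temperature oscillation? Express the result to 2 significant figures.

Areal heat capacity C = ρ c_p D = 1022 × 4197 × 81.68 = 3.50×10^8 J/(m^2 K).
Angular frequency ω = 2π / T = 2π / 2.47×10^7 s = 2.54×10^-7 s⁻¹.
√((Cω)² + λ²) = √((89.1)² + 17.48²) = 90.8 W/(m²·K).
Amplitude A = F₀ / √((Cω)²+λ²) = 12.37 / 90.8 = 0.136 K.

0.14 K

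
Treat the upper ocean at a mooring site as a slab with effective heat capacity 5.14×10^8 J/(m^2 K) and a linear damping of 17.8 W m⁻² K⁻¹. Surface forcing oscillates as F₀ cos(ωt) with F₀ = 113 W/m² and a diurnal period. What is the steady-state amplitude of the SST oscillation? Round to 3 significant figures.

Areal heat capacity C = 5.14×10^8 J/(m^2 K) (given).
Angular frequency ω = 2π / T = 2π / 86400 s = 7.27×10^-5 s⁻¹.
√((Cω)² + λ²) = √((37400)² + 17.8²) = 37400 W/(m²·K).
Amplitude A = F₀ / √((Cω)²+λ²) = 113 / 37400 = 0.00302 K.

0.00302 K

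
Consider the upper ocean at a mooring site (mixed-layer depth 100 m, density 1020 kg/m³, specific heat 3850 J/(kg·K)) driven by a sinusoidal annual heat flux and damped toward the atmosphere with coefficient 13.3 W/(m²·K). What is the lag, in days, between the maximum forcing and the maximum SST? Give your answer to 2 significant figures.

81 days

Areal heat capacity C = ρ c_p D = 1020 × 3850 × 100 = 3.93×10^8 J/(m^2 K).
ω = 2π / 3.15×10^7 s = 1.99×10^-7 s⁻¹.
Phase lag φ = arctan(Cω/λ) = arctan(78.2/13.3) = 1.40 rad.
Time lag = φ / ω = 1.40 / 1.99×10^-7 = 7.04×10^6 s = 81.5 days.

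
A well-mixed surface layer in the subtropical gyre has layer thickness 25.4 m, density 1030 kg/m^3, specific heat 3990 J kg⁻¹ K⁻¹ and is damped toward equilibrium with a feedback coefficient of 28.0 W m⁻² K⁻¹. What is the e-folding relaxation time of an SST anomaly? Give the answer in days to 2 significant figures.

43 days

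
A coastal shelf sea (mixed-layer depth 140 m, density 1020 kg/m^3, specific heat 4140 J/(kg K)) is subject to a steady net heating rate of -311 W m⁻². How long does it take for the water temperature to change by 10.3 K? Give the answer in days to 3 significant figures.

227 days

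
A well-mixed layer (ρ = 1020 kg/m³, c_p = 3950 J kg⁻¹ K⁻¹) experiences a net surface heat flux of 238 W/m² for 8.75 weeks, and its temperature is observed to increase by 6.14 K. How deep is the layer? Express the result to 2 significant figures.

51 m

Heat input Q = F Δt = 238 × 5.29×10^6 s = 1.26×10^9 J/m².
Required areal heat capacity C = Q / ΔT = 2.05×10^8 J/(m²·K).
Depth D = C / (ρ c_p) = 2.05×10^8 / (1020 × 3950) = 50.9 m.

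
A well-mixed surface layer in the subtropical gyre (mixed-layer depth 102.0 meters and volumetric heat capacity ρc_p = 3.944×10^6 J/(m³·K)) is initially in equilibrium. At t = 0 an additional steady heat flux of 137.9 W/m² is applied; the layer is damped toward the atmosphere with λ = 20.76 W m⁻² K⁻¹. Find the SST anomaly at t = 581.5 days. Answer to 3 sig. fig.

6.15 K

Areal heat capacity C = ρc_p × D = 3.944×10^6 × 102.0 = 4.02×10^8 J/(m^2 K).
τ = C / λ = 4.02×10^8 / 20.76 = 1.94×10^7 s.
Equilibrium anomaly ΔT_eq = F / λ = 137.9 / 20.76 = 6.64 K.
t = 581.5 days = 5.02×10^7 s, so t/τ = 2.59.
ΔT(t) = ΔT_eq (1 − e^(−t/τ)) = 6.64 × (1 − e^−2.59) = 6.15 K.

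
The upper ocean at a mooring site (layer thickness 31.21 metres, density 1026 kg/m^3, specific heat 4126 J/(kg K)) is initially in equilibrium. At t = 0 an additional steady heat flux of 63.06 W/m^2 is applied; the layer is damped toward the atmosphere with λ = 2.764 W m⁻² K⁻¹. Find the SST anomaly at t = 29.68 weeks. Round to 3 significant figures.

Areal heat capacity C = ρ c_p D = 1026 × 4126 × 31.21 = 1.32×10^8 J/(m^2 K).
τ = C / λ = 1.32×10^8 / 2.764 = 4.78×10^7 s.
Equilibrium anomaly ΔT_eq = F / λ = 63.06 / 2.764 = 22.8 K.
t = 29.68 weeks = 1.80×10^7 s, so t/τ = 0.376.
ΔT(t) = ΔT_eq (1 − e^(−t/τ)) = 22.8 × (1 − e^−0.376) = 7.14 K.

7.14 K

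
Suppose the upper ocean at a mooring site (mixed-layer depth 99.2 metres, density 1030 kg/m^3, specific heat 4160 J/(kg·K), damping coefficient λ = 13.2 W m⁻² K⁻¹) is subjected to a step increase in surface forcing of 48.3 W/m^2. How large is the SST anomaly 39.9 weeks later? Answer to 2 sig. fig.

Areal heat capacity C = ρ c_p D = 1030 × 4160 × 99.2 = 4.25×10^8 J/(m²·K).
τ = C / λ = 4.25×10^8 / 13.2 = 3.22×10^7 s.
Equilibrium anomaly ΔT_eq = F / λ = 48.3 / 13.2 = 3.66 K.
t = 39.9 weeks = 2.41×10^7 s, so t/τ = 0.749.
ΔT(t) = ΔT_eq (1 − e^(−t/τ)) = 3.66 × (1 − e^−0.749) = 1.93 K.

1.9 K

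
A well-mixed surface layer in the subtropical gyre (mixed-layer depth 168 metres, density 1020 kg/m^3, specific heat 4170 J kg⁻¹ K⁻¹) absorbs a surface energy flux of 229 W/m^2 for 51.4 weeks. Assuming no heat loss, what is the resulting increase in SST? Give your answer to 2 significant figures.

Areal heat capacity C = ρ c_p D = 1020 × 4170 × 168 = 7.15×10^8 J m⁻² K⁻¹.
Net heat input Q = F Δt = 229 × (51.4 weeks × 6.048×10^5 s/week) = 7.12×10^9 J/m².
ΔT = Q / C = 7.12×10^9 / 7.15×10^8 = 9.96 K.

10 K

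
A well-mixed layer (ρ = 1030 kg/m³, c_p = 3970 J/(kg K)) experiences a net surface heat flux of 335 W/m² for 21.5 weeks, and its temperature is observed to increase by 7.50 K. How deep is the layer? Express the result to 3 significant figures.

Heat input Q = F Δt = 335 × 1.30×10^7 s = 4.36×10^9 J/m².
Required areal heat capacity C = Q / ΔT = 5.81×10^8 J/(m²·K).
Depth D = C / (ρ c_p) = 5.81×10^8 / (1030 × 3970) = 142 m.

142 m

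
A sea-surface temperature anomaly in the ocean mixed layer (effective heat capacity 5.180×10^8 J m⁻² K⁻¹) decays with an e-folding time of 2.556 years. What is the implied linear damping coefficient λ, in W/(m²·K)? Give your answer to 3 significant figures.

Areal heat capacity C = 5.180×10^8 J m⁻² K⁻¹ (given).
τ = 2.556 years = 8.07×10^7 s.
λ = C / τ = 5.18×10^8 / 8.07×10^7 = 6.42 W/(m²·K).

6.42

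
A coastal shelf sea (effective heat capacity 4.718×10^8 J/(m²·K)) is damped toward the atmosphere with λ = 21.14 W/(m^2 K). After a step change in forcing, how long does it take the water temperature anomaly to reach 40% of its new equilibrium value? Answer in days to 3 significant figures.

132 days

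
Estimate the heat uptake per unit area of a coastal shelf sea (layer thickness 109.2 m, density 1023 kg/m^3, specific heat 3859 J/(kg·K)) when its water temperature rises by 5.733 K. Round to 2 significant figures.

2.5×10^9

Areal heat capacity C = ρ c_p D = 1023 × 3859 × 109.2 = 4.31×10^8 J/(m^2 K).
ΔQ = C ΔT = 4.31×10^8 × 5.733 = 2.47×10^9 J/m².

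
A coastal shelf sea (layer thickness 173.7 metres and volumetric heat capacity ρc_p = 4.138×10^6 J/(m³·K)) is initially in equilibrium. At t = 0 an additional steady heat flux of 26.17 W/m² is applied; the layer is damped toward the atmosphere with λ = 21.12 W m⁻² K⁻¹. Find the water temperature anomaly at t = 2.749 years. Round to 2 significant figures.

Areal heat capacity C = ρc_p × D = 4.138×10^6 × 173.7 = 7.19×10^8 J/(m^2 K).
τ = C / λ = 7.19×10^8 / 21.12 = 3.40×10^7 s.
Equilibrium anomaly ΔT_eq = F / λ = 26.17 / 21.12 = 1.24 K.
t = 2.749 years = 8.68×10^7 s, so t/τ = 2.55.
ΔT(t) = ΔT_eq (1 − e^(−t/τ)) = 1.24 × (1 − e^−2.55) = 1.14 K.

1.1 K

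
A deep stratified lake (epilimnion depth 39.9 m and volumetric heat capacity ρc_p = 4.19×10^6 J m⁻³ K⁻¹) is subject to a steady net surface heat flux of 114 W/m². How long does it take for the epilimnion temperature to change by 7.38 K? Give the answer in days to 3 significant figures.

Areal heat capacity C = ρc_p × D = 4.19×10^6 × 39.9 = 1.67×10^8 J/(m^2 K).
Time required: Δt = C ΔT / F = 1.67×10^8 × 7.38 / 114 = 1.08×10^7 s.
In days: 1.08×10^7 s / (86400 s/day) = 125 days.

125 days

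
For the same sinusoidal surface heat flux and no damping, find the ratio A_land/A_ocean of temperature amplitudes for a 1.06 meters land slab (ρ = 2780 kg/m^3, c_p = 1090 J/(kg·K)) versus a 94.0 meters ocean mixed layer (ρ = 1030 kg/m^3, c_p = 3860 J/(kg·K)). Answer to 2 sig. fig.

120

C_ocean = 1030 × 3860 × 94.0 = 3.74×10^8 J/(m²·K).
C_land = 2780 × 1090 × 1.06 = 3.21×10^6 J/(m²·K).
Undamped amplitude ∝ 1/C, so A_land/A_ocean = C_ocean/C_land = 116.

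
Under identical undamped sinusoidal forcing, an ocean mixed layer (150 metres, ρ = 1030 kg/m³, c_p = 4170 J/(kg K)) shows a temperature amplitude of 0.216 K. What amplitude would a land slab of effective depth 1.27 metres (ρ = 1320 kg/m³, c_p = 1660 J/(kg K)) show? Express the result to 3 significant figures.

50.0 K

C_ocean = 6.44×10^8 J/(m²·K); C_land = 2.78×10^6 J/(m²·K).
A ∝ 1/C ⇒ A_land = A_ocean × C_ocean/C_land = 0.216 × 232 = 50.0 K.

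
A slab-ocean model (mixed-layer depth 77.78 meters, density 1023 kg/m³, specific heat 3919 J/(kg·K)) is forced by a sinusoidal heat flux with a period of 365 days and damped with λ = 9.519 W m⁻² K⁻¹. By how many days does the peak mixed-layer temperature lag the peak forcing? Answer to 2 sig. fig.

82 days

Areal heat capacity C = ρ c_p D = 1023 × 3919 × 77.78 = 3.12×10^8 J m⁻² K⁻¹.
ω = 2π / 3.15×10^7 s = 1.99×10^-7 s⁻¹.
Phase lag φ = arctan(Cω/λ) = arctan(62.1/9.519) = 1.42 rad.
Time lag = φ / ω = 1.42 / 1.99×10^-7 = 7.12×10^6 s = 82.4 days.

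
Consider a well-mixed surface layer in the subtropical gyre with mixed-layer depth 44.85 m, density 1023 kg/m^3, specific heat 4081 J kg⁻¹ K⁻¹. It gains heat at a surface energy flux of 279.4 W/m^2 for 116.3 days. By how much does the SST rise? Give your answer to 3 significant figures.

15.0 K

Areal heat capacity C = ρ c_p D = 1023 × 4081 × 44.85 = 1.87×10^8 J/(m^2 K).
Net heat input Q = F Δt = 279.4 × (116.3 days × 86400 s/day) = 2.81×10^9 J/m².
ΔT = Q / C = 2.81×10^9 / 1.87×10^8 = 15.0 K.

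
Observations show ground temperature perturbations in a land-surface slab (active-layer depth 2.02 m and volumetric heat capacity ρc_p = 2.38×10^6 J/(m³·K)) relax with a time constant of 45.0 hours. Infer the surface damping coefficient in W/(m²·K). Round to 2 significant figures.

Areal heat capacity C = ρc_p × D = 2.38×10^6 × 2.02 = 4.81×10^6 J/(m^2 K).
τ = 45.0 hours = 1.62×10^5 s.
λ = C / τ = 4.81×10^6 / 1.62×10^5 = 29.7 W/(m²·K).

30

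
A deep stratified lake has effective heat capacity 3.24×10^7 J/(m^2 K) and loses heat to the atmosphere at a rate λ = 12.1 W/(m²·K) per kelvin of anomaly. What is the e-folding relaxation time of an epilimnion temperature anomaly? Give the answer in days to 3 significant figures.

Areal heat capacity C = 3.24×10^7 J/(m^2 K) (given).
Relaxation time τ = C / λ = 3.24×10^7 / 12.1 = 2.68×10^6 s.
In days: 2.68×10^6 s / (86400 s/day) = 31.0 days.

31.0 days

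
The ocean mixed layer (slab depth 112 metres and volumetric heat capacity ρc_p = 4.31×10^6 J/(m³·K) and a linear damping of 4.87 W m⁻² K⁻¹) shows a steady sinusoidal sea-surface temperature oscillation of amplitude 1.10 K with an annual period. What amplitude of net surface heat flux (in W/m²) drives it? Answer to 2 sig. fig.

110

Areal heat capacity C = ρc_p × D = 4.31×10^6 × 112 = 4.83×10^8 J/(m^2 K).
ω = 2π / 3.15×10^7 s = 1.99×10^-7 s⁻¹.
√((Cω)² + λ²) = √((96.2)² + 4.87²) = 96.3 W/(m²·K).
F₀ = A × √((Cω)²+λ²) = 1.10 × 96.3 = 106 W/m².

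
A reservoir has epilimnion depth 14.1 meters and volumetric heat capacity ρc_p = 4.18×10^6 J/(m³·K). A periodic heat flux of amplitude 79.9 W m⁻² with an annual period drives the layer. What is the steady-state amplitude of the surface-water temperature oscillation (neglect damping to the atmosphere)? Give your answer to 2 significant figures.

6.8 K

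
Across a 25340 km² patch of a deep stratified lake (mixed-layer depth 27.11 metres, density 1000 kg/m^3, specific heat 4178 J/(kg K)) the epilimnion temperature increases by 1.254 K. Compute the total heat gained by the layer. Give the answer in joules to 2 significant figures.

Areal heat capacity C = ρ c_p D = 1000 × 4178 × 27.11 = 1.13×10^8 J m⁻² K⁻¹.
Heat per unit area: q = C ΔT = 1.13×10^8 × 1.254 = 1.42×10^8 J/m².
Total heat: Q = q × A = 1.42×10^8 × (25340 × 10⁶ m²) = 3.60×10^18 J.

3.6×10^18 J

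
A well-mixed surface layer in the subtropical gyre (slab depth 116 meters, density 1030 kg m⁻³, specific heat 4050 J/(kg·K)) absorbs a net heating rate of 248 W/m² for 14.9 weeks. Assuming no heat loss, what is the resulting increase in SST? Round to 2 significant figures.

4.6 K

Areal heat capacity C = ρ c_p D = 1030 × 4050 × 116 = 4.84×10^8 J/(m^2 K).
Net heat input Q = F Δt = 248 × (14.9 weeks × 6.048×10^5 s/week) = 2.23×10^9 J/m².
ΔT = Q / C = 2.23×10^9 / 4.84×10^8 = 4.62 K.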